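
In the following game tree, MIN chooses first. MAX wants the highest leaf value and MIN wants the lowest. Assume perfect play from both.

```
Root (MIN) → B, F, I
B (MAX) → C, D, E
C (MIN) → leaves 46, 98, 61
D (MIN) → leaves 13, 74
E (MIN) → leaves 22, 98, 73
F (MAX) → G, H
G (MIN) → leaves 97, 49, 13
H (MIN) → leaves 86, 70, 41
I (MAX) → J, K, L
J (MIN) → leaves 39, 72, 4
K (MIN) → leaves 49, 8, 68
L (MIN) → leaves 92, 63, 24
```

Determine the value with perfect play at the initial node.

24

C (MIN): min(46, 98, 61) = 46
D (MIN): min(13, 74) = 13
E (MIN): min(22, 98, 73) = 22
B (MAX): max(46, 13, 22) = 46
G (MIN): min(97, 49, 13) = 13
H (MIN): min(86, 70, 41) = 41
F (MAX): max(13, 41) = 41
J (MIN): min(39, 72, 4) = 4
K (MIN): min(49, 8, 68) = 8
L (MIN): min(92, 63, 24) = 24
I (MAX): max(4, 8, 24) = 24
Root (MIN): min(46, 41, 24) = 24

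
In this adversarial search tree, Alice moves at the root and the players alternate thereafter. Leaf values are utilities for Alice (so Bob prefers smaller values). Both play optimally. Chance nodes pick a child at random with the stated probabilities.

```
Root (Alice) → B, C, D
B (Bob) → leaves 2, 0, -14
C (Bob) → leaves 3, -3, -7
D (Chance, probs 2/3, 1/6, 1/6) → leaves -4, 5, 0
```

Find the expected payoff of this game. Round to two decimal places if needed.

-1.83

B (Bob): min(2, 0, -14) = -14
C (Bob): min(3, -3, -7) = -7
D (Chance): 2/3·-4 + 1/6·5 + 1/6·0 = -1.83
Root (Alice): max(-14, -7, -1.83) = -1.83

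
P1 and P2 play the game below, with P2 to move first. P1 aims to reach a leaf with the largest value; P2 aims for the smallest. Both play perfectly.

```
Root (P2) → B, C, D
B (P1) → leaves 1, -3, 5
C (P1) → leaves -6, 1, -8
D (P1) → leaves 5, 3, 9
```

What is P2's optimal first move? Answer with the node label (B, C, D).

C

B (P1): max(1, -3, 5) = 5
C (P1): max(-6, 1, -8) = 1
D (P1): max(5, 3, 9) = 9
Root (P2): min(5, 1, 9) = 1
P2 picks the child with the lowest value: C (value 1).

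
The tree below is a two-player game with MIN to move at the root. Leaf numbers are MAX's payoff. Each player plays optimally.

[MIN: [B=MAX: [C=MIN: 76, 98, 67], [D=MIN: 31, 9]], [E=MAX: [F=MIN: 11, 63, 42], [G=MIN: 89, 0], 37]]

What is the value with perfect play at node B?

C: min(76, 98, 67) = 67
D: min(31, 9) = 9
B: max(67, 9) = 67

67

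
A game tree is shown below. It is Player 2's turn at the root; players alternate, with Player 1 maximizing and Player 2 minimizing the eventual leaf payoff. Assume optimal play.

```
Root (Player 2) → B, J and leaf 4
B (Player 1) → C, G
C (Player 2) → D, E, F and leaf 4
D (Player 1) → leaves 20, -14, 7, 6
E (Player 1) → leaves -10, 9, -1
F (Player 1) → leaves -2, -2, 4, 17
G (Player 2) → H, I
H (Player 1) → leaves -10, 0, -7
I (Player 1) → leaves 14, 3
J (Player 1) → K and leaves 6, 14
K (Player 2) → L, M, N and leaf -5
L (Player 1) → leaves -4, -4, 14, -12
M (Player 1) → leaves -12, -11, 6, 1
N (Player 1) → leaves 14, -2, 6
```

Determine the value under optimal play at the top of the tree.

D (Player 1): max(20, -14, 7, 6) = 20
E (Player 1): max(-10, 9, -1) = 9
F (Player 1): max(-2, -2, 4, 17) = 17
C (Player 2): min(20, 9, 17, 4) = 4
H (Player 1): max(-10, 0, -7) = 0
I (Player 1): max(14, 3) = 14
G (Player 2): min(0, 14) = 0
B (Player 1): max(4, 0) = 4
L (Player 1): max(-4, -4, 14, -12) = 14
M (Player 1): max(-12, -11, 6, 1) = 6
N (Player 1): max(14, -2, 6) = 14
K (Player 2): min(14, 6, 14, -5) = -5
J (Player 1): max(-5, 6, 14) = 14
Root (Player 2): min(4, 14, 4) = 4

4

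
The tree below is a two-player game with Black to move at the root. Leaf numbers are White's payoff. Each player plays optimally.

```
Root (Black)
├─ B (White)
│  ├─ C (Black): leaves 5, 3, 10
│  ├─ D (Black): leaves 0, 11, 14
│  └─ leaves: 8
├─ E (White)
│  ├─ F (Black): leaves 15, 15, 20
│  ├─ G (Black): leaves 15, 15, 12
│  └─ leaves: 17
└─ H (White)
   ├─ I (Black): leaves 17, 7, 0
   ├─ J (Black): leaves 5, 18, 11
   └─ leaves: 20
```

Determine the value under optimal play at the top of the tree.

8

C (Black): min(5, 3, 10) = 3
D (Black): min(0, 11, 14) = 0
B (White): max(3, 0, 8) = 8
F (Black): min(15, 15, 20) = 15
G (Black): min(15, 15, 12) = 12
E (White): max(15, 12, 17) = 17
I (Black): min(17, 7, 0) = 0
J (Black): min(5, 18, 11) = 5
H (White): max(0, 5, 20) = 20
Root (Black): min(8, 17, 20) = 8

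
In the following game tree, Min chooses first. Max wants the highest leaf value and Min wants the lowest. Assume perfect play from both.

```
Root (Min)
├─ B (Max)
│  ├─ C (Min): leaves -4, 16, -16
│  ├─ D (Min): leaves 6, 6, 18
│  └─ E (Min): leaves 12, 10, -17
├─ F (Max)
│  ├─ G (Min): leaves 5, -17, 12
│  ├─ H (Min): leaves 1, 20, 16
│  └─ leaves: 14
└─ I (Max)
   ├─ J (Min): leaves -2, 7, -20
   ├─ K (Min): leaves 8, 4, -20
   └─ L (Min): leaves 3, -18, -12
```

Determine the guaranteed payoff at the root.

-18

C (Min): min(-4, 16, -16) = -16
D (Min): min(6, 6, 18) = 6
E (Min): min(12, 10, -17) = -17
B (Max): max(-16, 6, -17) = 6
G (Min): min(5, -17, 12) = -17
H (Min): min(1, 20, 16) = 1
F (Max): max(-17, 1, 14) = 14
J (Min): min(-2, 7, -20) = -20
K (Min): min(8, 4, -20) = -20
L (Min): min(3, -18, -12) = -18
I (Max): max(-20, -20, -18) = -18
Root (Min): min(6, 14, -18) = -18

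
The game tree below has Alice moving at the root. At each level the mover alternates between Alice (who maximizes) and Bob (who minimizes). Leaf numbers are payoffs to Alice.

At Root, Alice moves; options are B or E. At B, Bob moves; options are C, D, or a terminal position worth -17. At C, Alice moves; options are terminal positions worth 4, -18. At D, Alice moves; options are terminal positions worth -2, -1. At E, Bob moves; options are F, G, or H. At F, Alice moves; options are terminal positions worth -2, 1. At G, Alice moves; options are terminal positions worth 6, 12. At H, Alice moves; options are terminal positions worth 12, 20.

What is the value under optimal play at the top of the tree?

1

C (Alice): max(4, -18) = 4
D (Alice): max(-2, -1) = -1
B (Bob): min(4, -1, -17) = -17
F (Alice): max(-2, 1) = 1
G (Alice): max(6, 12) = 12
H (Alice): max(12, 20) = 20
E (Bob): min(1, 12, 20) = 1
Root (Alice): max(-17, 1) = 1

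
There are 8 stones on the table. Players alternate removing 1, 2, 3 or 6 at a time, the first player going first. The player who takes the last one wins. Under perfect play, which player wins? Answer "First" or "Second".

Second

i:   0  1  2  3  4  5  6  7  8
     L  W  W  W  L  W  W  W  L
Position 8 is L, so the second player wins.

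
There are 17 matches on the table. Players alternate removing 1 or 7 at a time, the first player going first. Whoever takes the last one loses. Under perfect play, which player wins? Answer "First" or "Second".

i:   0  1  2  3  4  5  6  7  8  9 10 11 12 13 14 15 16 17
     W  L  W  L  W  L  W  L  W  L  W  L  W  L  W  L  W  L
Position 17 is L, so the second player wins.

Second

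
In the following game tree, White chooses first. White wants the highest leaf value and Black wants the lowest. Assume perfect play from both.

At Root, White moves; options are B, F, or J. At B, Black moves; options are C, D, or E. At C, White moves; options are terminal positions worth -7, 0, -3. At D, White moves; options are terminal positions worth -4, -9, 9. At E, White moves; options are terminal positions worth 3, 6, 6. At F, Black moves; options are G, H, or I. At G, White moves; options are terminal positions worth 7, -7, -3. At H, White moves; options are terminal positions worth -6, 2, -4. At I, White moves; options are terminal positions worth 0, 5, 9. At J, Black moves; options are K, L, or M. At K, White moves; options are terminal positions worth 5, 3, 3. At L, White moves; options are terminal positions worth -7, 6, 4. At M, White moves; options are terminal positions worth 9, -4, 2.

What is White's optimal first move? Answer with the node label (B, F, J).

J

C (White): max(-7, 0, -3) = 0
D (White): max(-4, -9, 9) = 9
E (White): max(3, 6, 6) = 6
B (Black): min(0, 9, 6) = 0
G (White): max(7, -7, -3) = 7
H (White): max(-6, 2, -4) = 2
I (White): max(0, 5, 9) = 9
F (Black): min(7, 2, 9) = 2
K (White): max(5, 3, 3) = 5
L (White): max(-7, 6, 4) = 6
M (White): max(9, -4, 2) = 9
J (Black): min(5, 6, 9) = 5
Root (White): max(0, 2, 5) = 5
White picks the child with the highest value: J (value 5).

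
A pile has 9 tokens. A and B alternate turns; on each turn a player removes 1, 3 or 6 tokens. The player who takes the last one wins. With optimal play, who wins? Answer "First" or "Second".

Second

Mark each pile size as W (mover wins) or L (mover loses):
i:   0  1  2  3  4  5  6  7  8  9
     L  W  L  W  L  W  W  W  W  L
Position 9 is L, so the second player wins.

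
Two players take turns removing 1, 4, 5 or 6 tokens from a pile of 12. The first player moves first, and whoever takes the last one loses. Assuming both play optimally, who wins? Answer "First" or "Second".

Second

W/L table (W = player to move can force a win):
i:   0  1  2  3  4  5  6  7  8  9 10 11 12
     W  L  W  L  W  W  W  W  W  W  L  W  L
Position 12 is L, so the second player wins.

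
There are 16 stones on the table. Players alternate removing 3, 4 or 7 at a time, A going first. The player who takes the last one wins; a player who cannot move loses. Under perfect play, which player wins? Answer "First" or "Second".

First

Compute winning (W) and losing (L) positions by backward induction:
i:   0  1  2  3  4  5  6  7  8  9 10 11 12 13 14 15 16
     L  L  L  W  W  W  W  W  W  W  L  L  L  W  W  W  W
Position 16 is W, so the first player wins.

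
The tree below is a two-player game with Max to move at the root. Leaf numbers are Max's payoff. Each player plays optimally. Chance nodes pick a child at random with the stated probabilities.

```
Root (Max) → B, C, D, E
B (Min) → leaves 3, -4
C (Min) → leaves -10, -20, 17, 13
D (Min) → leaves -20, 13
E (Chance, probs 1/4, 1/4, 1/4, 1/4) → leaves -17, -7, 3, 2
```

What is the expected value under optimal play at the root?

-4

B (Min): min(3, -4) = -4
C (Min): min(-10, -20, 17, 13) = -20
D (Min): min(-20, 13) = -20
E (Chance): 1/4·-17 + 1/4·-7 + 1/4·3 + 1/4·2 = -4.75
Root (Max): max(-4, -20, -20, -4.75) = -4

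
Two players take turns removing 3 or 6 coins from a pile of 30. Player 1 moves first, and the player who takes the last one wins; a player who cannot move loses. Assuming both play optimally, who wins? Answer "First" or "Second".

Positions where the player to move wins (W) vs loses (L):
i:   0  1  2  3  4  5  6  7  8  9 10 11 12 13 14 15 16 17 18 19 20 21 22 23 24 25 26 27 28 29 30
     L  L  L  W  W  W  W  W  W  L  L  L  W  W  W  W  W  W  L  L  L  W  W  W  W  W  W  L  L  L  W
Position 30 is W, so the first player wins.

First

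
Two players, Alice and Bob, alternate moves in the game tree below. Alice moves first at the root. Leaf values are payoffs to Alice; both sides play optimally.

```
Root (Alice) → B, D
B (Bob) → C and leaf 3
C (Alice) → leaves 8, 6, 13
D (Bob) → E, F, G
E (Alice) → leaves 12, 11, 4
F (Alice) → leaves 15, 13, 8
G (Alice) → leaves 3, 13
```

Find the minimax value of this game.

12

C (Alice): max(8, 6, 13) = 13
B (Bob): min(13, 3) = 3
E (Alice): max(12, 11, 4) = 12
F (Alice): max(15, 13, 8) = 15
G (Alice): max(3, 13) = 13
D (Bob): min(12, 15, 13) = 12
Root (Alice): max(3, 12) = 12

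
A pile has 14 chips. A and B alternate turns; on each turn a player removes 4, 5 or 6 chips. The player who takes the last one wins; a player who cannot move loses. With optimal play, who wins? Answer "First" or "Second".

First

Compute winning (W) and losing (L) positions by backward induction:
i:   0  1  2  3  4  5  6  7  8  9 10 11 12 13 14
     L  L  L  L  W  W  W  W  W  W  L  L  L  L  W
Position 14 is W, so the first player wins.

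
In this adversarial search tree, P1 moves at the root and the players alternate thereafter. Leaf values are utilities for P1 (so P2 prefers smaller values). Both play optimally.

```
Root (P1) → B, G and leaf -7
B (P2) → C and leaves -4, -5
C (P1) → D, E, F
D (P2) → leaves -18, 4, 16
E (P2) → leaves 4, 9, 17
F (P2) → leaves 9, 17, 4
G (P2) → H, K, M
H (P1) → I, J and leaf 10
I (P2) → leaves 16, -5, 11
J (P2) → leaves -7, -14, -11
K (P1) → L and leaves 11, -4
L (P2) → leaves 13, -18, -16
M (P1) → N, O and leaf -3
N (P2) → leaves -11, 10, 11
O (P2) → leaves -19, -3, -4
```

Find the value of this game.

D (P2): min(-18, 4, 16) = -18
E (P2): min(4, 9, 17) = 4
F (P2): min(9, 17, 4) = 4
C (P1): max(-18, 4, 4) = 4
B (P2): min(4, -4, -5) = -5
I (P2): min(16, -5, 11) = -5
J (P2): min(-7, -14, -11) = -14
H (P1): max(-5, -14, 10) = 10
L (P2): min(13, -18, -16) = -18
K (P1): max(-18, 11, -4) = 11
N (P2): min(-11, 10, 11) = -11
O (P2): min(-19, -3, -4) = -19
M (P1): max(-11, -19, -3) = -3
G (P2): min(10, 11, -3) = -3
Root (P1): max(-5, -3, -7) = -3

-3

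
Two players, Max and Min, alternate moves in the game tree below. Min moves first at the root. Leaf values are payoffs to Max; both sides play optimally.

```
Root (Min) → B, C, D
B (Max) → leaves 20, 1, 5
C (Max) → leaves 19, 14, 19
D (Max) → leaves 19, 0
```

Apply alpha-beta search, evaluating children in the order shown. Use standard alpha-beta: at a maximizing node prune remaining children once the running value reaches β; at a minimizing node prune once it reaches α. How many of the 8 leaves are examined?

7

B [α=-∞,β=+∞]: v=20
C [α=-∞,β=20]: v=19
D [α=-∞,β=19]: v=19 after child 1 ≥ β → β-cutoff, skip 1
Root [α=-∞,β=+∞]: v=19
Leaves evaluated: 7 of 8.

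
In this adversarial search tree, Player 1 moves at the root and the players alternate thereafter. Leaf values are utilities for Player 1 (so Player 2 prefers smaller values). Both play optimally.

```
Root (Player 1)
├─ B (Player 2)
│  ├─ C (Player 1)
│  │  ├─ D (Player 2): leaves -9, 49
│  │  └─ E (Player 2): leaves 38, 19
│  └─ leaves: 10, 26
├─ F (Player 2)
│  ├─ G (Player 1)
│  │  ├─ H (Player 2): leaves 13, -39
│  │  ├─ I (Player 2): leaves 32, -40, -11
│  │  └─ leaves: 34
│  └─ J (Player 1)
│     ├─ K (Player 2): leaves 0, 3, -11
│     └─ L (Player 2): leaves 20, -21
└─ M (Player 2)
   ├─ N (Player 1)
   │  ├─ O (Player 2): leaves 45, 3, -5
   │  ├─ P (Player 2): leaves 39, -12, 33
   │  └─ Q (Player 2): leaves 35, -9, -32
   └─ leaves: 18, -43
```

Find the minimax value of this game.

10

D (Player 2): min(-9, 49) = -9
E (Player 2): min(38, 19) = 19
C (Player 1): max(-9, 19) = 19
B (Player 2): min(19, 10, 26) = 10
H (Player 2): min(13, -39) = -39
I (Player 2): min(32, -40, -11) = -40
G (Player 1): max(-39, -40, 34) = 34
K (Player 2): min(0, 3, -11) = -11
L (Player 2): min(20, -21) = -21
J (Player 1): max(-11, -21) = -11
F (Player 2): min(34, -11) = -11
O (Player 2): min(45, 3, -5) = -5
P (Player 2): min(39, -12, 33) = -12
Q (Player 2): min(35, -9, -32) = -32
N (Player 1): max(-5, -12, -32) = -5
M (Player 2): min(-5, 18, -43) = -43
Root (Player 1): max(10, -11, -43) = 10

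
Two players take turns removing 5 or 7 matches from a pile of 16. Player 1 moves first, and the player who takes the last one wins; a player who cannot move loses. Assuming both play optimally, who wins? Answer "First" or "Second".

Second

i:   0  1  2  3  4  5  6  7  8  9 10 11 12 13 14 15 16
     L  L  L  L  L  W  W  W  W  W  W  W  L  L  L  L  L
Position 16 is L, so the second player wins.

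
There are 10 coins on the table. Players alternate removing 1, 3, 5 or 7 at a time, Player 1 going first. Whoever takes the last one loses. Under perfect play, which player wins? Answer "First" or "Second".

Positions where the player to move wins (W) vs loses (L):
i:   0  1  2  3  4  5  6  7  8  9 10
     W  L  W  L  W  L  W  L  W  L  W
Position 10 is W, so the first player wins.

First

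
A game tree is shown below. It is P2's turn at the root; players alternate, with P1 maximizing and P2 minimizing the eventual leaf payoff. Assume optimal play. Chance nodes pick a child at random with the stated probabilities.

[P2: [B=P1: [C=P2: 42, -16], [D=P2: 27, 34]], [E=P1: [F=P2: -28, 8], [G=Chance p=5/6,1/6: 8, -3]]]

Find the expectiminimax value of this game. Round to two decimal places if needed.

6.17

C (P2): min(42, -16) = -16
D (P2): min(27, 34) = 27
B (P1): max(-16, 27) = 27
F (P2): min(-28, 8) = -28
G (Chance): 5/6·8 + 1/6·-3 = 6.17
E (P1): max(-28, 6.17) = 6.17
Root (P2): min(27, 6.17) = 6.17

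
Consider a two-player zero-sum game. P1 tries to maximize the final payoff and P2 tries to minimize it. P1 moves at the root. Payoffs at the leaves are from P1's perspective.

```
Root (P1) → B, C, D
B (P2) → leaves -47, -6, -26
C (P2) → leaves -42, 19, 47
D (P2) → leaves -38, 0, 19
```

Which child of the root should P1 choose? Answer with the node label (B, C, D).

B (P2): min(-47, -6, -26) = -47
C (P2): min(-42, 19, 47) = -42
D (P2): min(-38, 0, 19) = -38
Root (P1): max(-47, -42, -38) = -38
P1 picks the child with the highest value: D (value -38).

D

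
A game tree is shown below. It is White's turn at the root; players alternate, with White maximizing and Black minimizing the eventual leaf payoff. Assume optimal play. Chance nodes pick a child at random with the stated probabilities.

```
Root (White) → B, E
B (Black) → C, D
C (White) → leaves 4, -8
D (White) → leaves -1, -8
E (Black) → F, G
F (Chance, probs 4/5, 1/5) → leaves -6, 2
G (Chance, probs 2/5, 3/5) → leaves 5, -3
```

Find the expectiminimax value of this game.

C (White): max(4, -8) = 4
D (White): max(-1, -8) = -1
B (Black): min(4, -1) = -1
F (Chance): 4/5·-6 + 1/5·2 = -4.4
G (Chance): 2/5·5 + 3/5·-3 = 0.2
E (Black): min(-4.4, 0.2) = -4.4
Root (White): max(-1, -4.4) = -1

-1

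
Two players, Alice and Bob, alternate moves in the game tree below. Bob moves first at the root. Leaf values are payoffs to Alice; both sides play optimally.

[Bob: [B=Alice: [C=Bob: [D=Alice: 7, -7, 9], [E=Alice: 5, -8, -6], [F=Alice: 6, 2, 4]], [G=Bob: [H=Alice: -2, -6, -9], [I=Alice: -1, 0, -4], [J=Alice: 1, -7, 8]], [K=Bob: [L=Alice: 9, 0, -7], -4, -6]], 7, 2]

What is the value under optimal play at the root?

2

D (Alice): max(7, -7, 9) = 9
E (Alice): max(5, -8, -6) = 5
F (Alice): max(6, 2, 4) = 6
C (Bob): min(9, 5, 6) = 5
H (Alice): max(-2, -6, -9) = -2
I (Alice): max(-1, 0, -4) = 0
J (Alice): max(1, -7, 8) = 8
G (Bob): min(-2, 0, 8) = -2
L (Alice): max(9, 0, -7) = 9
K (Bob): min(9, -4, -6) = -6
B (Alice): max(5, -2, -6) = 5
Root (Bob): min(5, 7, 2) = 2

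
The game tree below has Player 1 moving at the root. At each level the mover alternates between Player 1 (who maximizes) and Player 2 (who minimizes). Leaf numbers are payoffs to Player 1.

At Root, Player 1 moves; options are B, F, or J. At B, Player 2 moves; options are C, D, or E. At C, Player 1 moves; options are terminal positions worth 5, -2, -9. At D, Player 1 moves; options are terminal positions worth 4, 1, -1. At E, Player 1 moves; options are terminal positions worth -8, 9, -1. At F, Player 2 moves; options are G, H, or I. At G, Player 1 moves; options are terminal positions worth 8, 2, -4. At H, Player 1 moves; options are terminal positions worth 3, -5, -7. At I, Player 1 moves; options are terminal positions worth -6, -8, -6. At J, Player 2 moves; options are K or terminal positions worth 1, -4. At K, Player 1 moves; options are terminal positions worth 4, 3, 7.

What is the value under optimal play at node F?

G: max(8, 2, -4) = 8
H: max(3, -5, -7) = 3
I: max(-6, -8, -6) = -6
F: min(8, 3, -6) = -6

-6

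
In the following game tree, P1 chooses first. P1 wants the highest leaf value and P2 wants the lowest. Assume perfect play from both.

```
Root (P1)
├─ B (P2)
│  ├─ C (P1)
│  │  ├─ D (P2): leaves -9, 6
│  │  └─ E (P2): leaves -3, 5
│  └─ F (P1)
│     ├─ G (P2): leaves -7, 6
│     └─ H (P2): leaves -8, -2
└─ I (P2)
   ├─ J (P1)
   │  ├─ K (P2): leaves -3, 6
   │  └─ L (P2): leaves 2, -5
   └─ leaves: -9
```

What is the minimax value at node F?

G: min(-7, 6) = -7
H: min(-8, -2) = -8
F: max(-7, -8) = -7

-7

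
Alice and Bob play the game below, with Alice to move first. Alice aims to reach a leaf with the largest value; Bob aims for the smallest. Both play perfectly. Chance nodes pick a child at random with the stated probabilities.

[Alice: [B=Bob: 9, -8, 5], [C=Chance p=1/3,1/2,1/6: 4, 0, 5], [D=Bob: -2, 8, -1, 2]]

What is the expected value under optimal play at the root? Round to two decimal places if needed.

B (Bob): min(9, -8, 5) = -8
C (Chance): 1/3·4 + 1/2·0 + 1/6·5 = 2.17
D (Bob): min(-2, 8, -1, 2) = -2
Root (Alice): max(-8, 2.17, -2) = 2.17

2.17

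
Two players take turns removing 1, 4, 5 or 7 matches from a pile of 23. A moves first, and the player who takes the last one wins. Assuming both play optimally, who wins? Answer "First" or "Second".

First

W/L table (W = player to move can force a win):
i:   0  1  2  3  4  5  6  7  8  9 10 11 12 13 14 15 16 17 18 19 20 21 22 23
     L  W  L  W  W  W  W  W  L  W  L  W  W  W  W  W  L  W  L  W  W  W  W  W
Position 23 is W, so the first player wins.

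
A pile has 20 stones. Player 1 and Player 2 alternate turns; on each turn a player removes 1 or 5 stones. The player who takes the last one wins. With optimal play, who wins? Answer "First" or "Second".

Second

Compute winning (W) and losing (L) positions by backward induction:
i:   0  1  2  3  4  5  6  7  8  9 10 11 12 13 14 15 16 17 18 19 20
     L  W  L  W  L  W  L  W  L  W  L  W  L  W  L  W  L  W  L  W  L
Position 20 is L, so the second player wins.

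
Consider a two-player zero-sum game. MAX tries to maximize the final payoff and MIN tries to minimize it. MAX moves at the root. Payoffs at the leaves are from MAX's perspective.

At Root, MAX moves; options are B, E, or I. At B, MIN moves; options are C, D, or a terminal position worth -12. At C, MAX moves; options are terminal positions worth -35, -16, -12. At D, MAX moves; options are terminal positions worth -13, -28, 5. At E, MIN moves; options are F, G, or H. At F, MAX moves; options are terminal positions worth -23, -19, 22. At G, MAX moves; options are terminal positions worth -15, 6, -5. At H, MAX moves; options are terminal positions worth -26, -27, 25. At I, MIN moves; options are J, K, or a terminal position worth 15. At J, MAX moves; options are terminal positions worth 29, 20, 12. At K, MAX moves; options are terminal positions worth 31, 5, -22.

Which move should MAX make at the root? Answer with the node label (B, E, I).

I

C (MAX): max(-35, -16, -12) = -12
D (MAX): max(-13, -28, 5) = 5
B (MIN): min(-12, 5, -12) = -12
F (MAX): max(-23, -19, 22) = 22
G (MAX): max(-15, 6, -5) = 6
H (MAX): max(-26, -27, 25) = 25
E (MIN): min(22, 6, 25) = 6
J (MAX): max(29, 20, 12) = 29
K (MAX): max(31, 5, -22) = 31
I (MIN): min(29, 31, 15) = 15
Root (MAX): max(-12, 6, 15) = 15
MAX picks the child with the highest value: I (value 15).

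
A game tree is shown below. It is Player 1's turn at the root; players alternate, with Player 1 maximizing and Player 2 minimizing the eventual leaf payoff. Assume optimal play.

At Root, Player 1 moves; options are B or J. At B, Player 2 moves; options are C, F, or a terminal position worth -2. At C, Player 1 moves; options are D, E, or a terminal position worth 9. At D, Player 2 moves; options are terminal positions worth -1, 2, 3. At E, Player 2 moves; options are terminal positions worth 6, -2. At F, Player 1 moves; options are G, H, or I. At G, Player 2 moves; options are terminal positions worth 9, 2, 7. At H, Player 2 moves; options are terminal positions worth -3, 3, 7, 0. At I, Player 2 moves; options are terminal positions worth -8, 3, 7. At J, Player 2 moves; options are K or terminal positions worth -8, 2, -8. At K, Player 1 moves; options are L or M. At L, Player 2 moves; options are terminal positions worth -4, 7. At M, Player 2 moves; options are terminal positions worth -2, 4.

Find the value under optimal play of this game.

-2

D (Player 2): min(-1, 2, 3) = -1
E (Player 2): min(6, -2) = -2
C (Player 1): max(-1, -2, 9) = 9
G (Player 2): min(9, 2, 7) = 2
H (Player 2): min(-3, 3, 7, 0) = -3
I (Player 2): min(-8, 3, 7) = -8
F (Player 1): max(2, -3, -8) = 2
B (Player 2): min(9, 2, -2) = -2
L (Player 2): min(-4, 7) = -4
M (Player 2): min(-2, 4) = -2
K (Player 1): max(-4, -2) = -2
J (Player 2): min(-2, -8, 2, -8) = -8
Root (Player 1): max(-2, -8) = -2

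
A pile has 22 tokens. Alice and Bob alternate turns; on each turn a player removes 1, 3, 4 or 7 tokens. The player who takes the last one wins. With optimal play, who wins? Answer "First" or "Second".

First

Compute winning (W) and losing (L) positions by backward induction:
i:   0  1  2  3  4  5  6  7  8  9 10 11 12 13 14 15 16 17 18 19 20 21 22
     L  W  L  W  W  W  W  W  L  W  L  W  W  W  W  W  L  W  L  W  W  W  W
Position 22 is W, so the first player wins.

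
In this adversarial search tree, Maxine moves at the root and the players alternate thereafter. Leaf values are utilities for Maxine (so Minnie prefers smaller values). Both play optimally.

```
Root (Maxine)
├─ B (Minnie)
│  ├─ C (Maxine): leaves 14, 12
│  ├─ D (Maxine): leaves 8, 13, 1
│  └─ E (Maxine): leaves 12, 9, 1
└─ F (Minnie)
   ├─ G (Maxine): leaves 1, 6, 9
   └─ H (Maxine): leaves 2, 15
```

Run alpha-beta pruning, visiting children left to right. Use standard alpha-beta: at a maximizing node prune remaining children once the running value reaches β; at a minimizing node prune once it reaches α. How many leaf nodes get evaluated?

11

C [α=-∞,β=+∞]: v=14
D [α=-∞,β=14]: v=13
E [α=-∞,β=13]: v=12
B [α=-∞,β=+∞]: v=12
G [α=12,β=+∞]: v=9
F [α=12,β=+∞]: v=9 after child 1 ≤ α → α-cutoff, skip 1
Root [α=-∞,β=+∞]: v=12
Leaves evaluated: 11 of 13.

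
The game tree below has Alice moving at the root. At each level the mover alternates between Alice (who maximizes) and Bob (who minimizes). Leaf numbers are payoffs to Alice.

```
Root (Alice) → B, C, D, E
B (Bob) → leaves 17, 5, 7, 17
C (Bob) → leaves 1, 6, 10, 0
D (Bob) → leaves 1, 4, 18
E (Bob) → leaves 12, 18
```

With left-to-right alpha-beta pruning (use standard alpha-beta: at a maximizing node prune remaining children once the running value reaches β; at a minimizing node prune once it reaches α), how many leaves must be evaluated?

B [α=-∞,β=+∞]: v=5
C [α=5,β=+∞]: v=1 after child 1 ≤ α → α-cutoff, skip 3
D [α=5,β=+∞]: v=1 after child 1 ≤ α → α-cutoff, skip 2
E [α=5,β=+∞]: v=12
Root [α=-∞,β=+∞]: v=12
Leaves evaluated: 8 of 13.

8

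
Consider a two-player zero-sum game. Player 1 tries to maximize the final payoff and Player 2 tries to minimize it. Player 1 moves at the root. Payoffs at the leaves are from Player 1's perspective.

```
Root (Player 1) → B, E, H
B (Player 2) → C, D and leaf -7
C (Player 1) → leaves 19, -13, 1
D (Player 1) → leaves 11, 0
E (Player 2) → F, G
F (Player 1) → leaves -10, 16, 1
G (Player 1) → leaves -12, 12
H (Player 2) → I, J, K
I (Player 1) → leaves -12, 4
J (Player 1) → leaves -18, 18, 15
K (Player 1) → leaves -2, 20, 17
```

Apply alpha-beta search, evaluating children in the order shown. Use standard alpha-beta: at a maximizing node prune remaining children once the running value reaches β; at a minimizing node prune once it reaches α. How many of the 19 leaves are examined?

13

C [α=-∞,β=+∞]: v=19
D [α=-∞,β=19]: v=11
B [α=-∞,β=+∞]: v=-7
F [α=-7,β=+∞]: v=16
G [α=-7,β=16]: v=12
E [α=-7,β=+∞]: v=12
I [α=12,β=+∞]: v=4
H [α=12,β=+∞]: v=4 after child 1 ≤ α → α-cutoff, skip 2
Root [α=-∞,β=+∞]: v=12
Leaves evaluated: 13 of 19.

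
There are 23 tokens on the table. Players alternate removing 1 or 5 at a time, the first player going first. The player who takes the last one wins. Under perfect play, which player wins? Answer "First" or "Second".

First

Mark each pile size as W (mover wins) or L (mover loses):
i:   0  1  2  3  4  5  6  7  8  9 10 11 12 13 14 15 16 17 18 19 20 21 22 23
     L  W  L  W  L  W  L  W  L  W  L  W  L  W  L  W  L  W  L  W  L  W  L  W
Position 23 is W, so the first player wins.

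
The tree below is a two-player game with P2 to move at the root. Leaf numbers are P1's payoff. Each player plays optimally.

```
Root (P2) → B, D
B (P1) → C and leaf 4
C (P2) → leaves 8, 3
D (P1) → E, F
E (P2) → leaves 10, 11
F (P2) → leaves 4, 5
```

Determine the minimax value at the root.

C (P2): min(8, 3) = 3
B (P1): max(3, 4) = 4
E (P2): min(10, 11) = 10
F (P2): min(4, 5) = 4
D (P1): max(10, 4) = 10
Root (P2): min(4, 10) = 4

4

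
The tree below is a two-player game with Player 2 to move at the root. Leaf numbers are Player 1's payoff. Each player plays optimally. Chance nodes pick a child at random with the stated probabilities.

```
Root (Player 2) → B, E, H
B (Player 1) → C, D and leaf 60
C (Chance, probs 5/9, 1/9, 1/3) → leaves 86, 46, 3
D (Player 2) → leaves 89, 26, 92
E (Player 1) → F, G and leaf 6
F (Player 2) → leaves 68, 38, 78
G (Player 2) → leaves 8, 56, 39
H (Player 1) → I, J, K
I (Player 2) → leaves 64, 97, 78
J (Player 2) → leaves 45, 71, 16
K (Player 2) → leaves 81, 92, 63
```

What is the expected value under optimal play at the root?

38

C (Chance): 5/9·86 + 1/9·46 + 1/3·3 = 53.89
D (Player 2): min(89, 26, 92) = 26
B (Player 1): max(53.89, 26, 60) = 60
F (Player 2): min(68, 38, 78) = 38
G (Player 2): min(8, 56, 39) = 8
E (Player 1): max(38, 8, 6) = 38
I (Player 2): min(64, 97, 78) = 64
J (Player 2): min(45, 71, 16) = 16
K (Player 2): min(81, 92, 63) = 63
H (Player 1): max(64, 16, 63) = 64
Root (Player 2): min(60, 38, 64) = 38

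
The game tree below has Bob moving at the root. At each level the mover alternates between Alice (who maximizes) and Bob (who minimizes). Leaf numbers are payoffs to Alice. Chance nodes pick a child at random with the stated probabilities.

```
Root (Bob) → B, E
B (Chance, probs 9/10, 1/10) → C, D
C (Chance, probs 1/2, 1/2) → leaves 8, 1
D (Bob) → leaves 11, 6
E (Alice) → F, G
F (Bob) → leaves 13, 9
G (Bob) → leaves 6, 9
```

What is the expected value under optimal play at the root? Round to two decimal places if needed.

4.65

C (Chance): 1/2·8 + 1/2·1 = 4.5
D (Bob): min(11, 6) = 6
B (Chance): 9/10·4.5 + 1/10·6 = 4.65
F (Bob): min(13, 9) = 9
G (Bob): min(6, 9) = 6
E (Alice): max(9, 6) = 9
Root (Bob): min(4.65, 9) = 4.65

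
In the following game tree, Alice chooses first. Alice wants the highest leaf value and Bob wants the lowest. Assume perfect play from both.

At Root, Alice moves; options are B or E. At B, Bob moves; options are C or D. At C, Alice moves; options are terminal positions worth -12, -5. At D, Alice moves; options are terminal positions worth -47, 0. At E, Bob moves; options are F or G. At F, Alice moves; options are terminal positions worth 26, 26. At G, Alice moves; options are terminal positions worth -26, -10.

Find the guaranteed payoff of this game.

-5

C (Alice): max(-12, -5) = -5
D (Alice): max(-47, 0) = 0
B (Bob): min(-5, 0) = -5
F (Alice): max(26, 26) = 26
G (Alice): max(-26, -10) = -10
E (Bob): min(26, -10) = -10
Root (Alice): max(-5, -10) = -5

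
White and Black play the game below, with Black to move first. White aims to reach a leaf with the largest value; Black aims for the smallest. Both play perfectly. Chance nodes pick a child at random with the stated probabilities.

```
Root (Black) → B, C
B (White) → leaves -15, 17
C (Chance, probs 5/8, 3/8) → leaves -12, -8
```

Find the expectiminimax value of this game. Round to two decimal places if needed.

B (White): max(-15, 17) = 17
C (Chance): 5/8·-12 + 3/8·-8 = -10.5
Root (Black): min(17, -10.5) = -10.5

-10.5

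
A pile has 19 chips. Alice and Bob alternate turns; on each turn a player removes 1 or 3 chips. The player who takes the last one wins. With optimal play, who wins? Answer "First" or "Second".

First

Compute winning (W) and losing (L) positions by backward induction:
i:   0  1  2  3  4  5  6  7  8  9 10 11 12 13 14 15 16 17 18 19
     L  W  L  W  L  W  L  W  L  W  L  W  L  W  L  W  L  W  L  W
Position 19 is W, so the first player wins.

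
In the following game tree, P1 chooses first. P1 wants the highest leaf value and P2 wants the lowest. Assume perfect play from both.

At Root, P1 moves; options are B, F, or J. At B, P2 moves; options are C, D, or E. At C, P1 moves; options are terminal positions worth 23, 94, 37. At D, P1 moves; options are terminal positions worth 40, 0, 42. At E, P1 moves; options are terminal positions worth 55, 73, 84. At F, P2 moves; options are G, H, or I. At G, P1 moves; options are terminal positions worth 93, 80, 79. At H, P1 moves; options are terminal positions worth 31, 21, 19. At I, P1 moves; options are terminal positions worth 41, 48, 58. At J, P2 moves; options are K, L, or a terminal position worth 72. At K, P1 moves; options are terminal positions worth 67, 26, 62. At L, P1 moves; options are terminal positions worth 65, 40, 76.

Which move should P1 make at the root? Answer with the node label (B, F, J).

J

C (P1): max(23, 94, 37) = 94
D (P1): max(40, 0, 42) = 42
E (P1): max(55, 73, 84) = 84
B (P2): min(94, 42, 84) = 42
G (P1): max(93, 80, 79) = 93
H (P1): max(31, 21, 19) = 31
I (P1): max(41, 48, 58) = 58
F (P2): min(93, 31, 58) = 31
K (P1): max(67, 26, 62) = 67
L (P1): max(65, 40, 76) = 76
J (P2): min(67, 76, 72) = 67
Root (P1): max(42, 31, 67) = 67
P1 picks the child with the highest value: J (value 67).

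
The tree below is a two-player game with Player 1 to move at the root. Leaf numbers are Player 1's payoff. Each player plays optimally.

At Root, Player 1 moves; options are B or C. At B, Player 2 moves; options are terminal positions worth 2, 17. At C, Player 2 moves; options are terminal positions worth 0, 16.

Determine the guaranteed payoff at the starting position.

B (Player 2): min(2, 17) = 2
C (Player 2): min(0, 16) = 0
Root (Player 1): max(2, 0) = 2

2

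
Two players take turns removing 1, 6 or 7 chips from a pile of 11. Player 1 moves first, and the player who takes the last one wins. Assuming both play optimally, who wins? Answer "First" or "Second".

Mark each pile size as W (mover wins) or L (mover loses):
i:   0  1  2  3  4  5  6  7  8  9 10 11
     L  W  L  W  L  W  W  W  W  W  W  W
Position 11 is W, so the first player wins.

First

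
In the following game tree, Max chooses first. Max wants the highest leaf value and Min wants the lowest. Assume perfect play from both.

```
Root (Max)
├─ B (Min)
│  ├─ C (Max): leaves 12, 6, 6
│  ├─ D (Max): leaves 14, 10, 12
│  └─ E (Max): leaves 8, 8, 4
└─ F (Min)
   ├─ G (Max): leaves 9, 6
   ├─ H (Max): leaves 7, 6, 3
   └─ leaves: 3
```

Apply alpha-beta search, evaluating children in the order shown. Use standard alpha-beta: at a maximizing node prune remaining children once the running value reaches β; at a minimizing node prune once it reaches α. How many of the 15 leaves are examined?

C [α=-∞,β=+∞]: v=12
D [α=-∞,β=12]: v=14 after child 1 ≥ β → β-cutoff, skip 2
E [α=-∞,β=12]: v=8
B [α=-∞,β=+∞]: v=8
G [α=8,β=+∞]: v=9
H [α=8,β=9]: v=7
F [α=8,β=+∞]: v=7 after child 2 ≤ α → α-cutoff, skip 1
Root [α=-∞,β=+∞]: v=8
Leaves evaluated: 12 of 15.

12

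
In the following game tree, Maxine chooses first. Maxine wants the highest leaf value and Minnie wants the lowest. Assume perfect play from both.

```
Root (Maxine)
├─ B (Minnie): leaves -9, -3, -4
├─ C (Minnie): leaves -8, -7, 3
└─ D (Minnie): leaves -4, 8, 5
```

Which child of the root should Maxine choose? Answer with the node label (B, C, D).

D

B (Minnie): min(-9, -3, -4) = -9
C (Minnie): min(-8, -7, 3) = -8
D (Minnie): min(-4, 8, 5) = -4
Root (Maxine): max(-9, -8, -4) = -4
Maxine picks the child with the highest value: D (value -4).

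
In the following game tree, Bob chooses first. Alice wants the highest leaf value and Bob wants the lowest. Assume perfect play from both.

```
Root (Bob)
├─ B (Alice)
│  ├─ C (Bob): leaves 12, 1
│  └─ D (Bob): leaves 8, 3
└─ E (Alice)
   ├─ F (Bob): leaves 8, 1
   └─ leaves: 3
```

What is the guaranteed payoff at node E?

F: min(8, 1) = 1
E: max(1, 3) = 3

3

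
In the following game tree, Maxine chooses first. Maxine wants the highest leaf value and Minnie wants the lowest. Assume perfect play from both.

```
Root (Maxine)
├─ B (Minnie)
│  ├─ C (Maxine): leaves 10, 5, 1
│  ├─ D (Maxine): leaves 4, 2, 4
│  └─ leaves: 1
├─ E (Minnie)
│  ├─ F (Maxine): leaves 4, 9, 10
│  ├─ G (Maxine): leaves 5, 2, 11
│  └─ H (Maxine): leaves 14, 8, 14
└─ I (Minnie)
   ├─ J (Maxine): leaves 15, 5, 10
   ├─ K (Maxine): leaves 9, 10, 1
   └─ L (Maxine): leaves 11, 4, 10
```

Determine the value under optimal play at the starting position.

10

C (Maxine): max(10, 5, 1) = 10
D (Maxine): max(4, 2, 4) = 4
B (Minnie): min(10, 4, 1) = 1
F (Maxine): max(4, 9, 10) = 10
G (Maxine): max(5, 2, 11) = 11
H (Maxine): max(14, 8, 14) = 14
E (Minnie): min(10, 11, 14) = 10
J (Maxine): max(15, 5, 10) = 15
K (Maxine): max(9, 10, 1) = 10
L (Maxine): max(11, 4, 10) = 11
I (Minnie): min(15, 10, 11) = 10
Root (Maxine): max(1, 10, 10) = 10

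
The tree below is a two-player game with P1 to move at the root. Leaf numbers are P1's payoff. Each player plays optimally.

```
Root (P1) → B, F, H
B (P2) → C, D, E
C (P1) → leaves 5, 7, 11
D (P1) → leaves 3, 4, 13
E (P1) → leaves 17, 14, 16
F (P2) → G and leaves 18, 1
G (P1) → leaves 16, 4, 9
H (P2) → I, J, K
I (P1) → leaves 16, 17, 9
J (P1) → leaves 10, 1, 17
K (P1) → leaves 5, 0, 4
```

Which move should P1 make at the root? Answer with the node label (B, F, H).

C (P1): max(5, 7, 11) = 11
D (P1): max(3, 4, 13) = 13
E (P1): max(17, 14, 16) = 17
B (P2): min(11, 13, 17) = 11
G (P1): max(16, 4, 9) = 16
F (P2): min(16, 18, 1) = 1
I (P1): max(16, 17, 9) = 17
J (P1): max(10, 1, 17) = 17
K (P1): max(5, 0, 4) = 5
H (P2): min(17, 17, 5) = 5
Root (P1): max(11, 1, 5) = 11
P1 picks the child with the highest value: B (value 11).

B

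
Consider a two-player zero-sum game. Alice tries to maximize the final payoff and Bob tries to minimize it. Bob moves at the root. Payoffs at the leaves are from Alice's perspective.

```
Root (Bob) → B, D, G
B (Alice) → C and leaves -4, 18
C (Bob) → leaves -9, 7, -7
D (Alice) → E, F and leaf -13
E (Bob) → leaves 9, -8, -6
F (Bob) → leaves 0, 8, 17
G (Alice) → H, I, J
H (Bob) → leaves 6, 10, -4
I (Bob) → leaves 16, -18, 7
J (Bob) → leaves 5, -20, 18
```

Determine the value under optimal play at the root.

-4

C (Bob): min(-9, 7, -7) = -9
B (Alice): max(-9, -4, 18) = 18
E (Bob): min(9, -8, -6) = -8
F (Bob): min(0, 8, 17) = 0
D (Alice): max(-8, 0, -13) = 0
H (Bob): min(6, 10, -4) = -4
I (Bob): min(16, -18, 7) = -18
J (Bob): min(5, -20, 18) = -20
G (Alice): max(-4, -18, -20) = -4
Root (Bob): min(18, 0, -4) = -4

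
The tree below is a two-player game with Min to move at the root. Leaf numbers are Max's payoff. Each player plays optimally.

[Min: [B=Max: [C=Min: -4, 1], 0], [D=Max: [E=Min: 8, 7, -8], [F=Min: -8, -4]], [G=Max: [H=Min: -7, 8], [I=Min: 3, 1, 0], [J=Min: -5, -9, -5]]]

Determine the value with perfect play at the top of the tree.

-8

C (Min): min(-4, 1) = -4
B (Max): max(-4, 0) = 0
E (Min): min(8, 7, -8) = -8
F (Min): min(-8, -4) = -8
D (Max): max(-8, -8) = -8
H (Min): min(-7, 8) = -7
I (Min): min(3, 1, 0) = 0
J (Min): min(-5, -9, -5) = -9
G (Max): max(-7, 0, -9) = 0
Root (Min): min(0, -8, 0) = -8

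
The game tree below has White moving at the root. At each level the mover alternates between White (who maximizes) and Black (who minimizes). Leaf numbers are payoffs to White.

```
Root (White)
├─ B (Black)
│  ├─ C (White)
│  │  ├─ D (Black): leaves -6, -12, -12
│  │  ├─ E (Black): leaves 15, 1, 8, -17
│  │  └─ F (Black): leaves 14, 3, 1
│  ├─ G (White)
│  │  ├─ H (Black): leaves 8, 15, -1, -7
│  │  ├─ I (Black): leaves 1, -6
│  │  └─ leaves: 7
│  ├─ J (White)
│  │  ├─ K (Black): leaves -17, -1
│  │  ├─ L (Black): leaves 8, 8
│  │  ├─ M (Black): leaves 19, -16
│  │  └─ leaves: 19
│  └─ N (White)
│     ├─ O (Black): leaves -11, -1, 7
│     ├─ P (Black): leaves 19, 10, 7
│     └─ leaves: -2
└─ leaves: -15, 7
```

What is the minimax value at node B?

D: min(-6, -12, -12) = -12
E: min(15, 1, 8, -17) = -17
F: min(14, 3, 1) = 1
C: max(-12, -17, 1) = 1
H: min(8, 15, -1, -7) = -7
I: min(1, -6) = -6
G: max(-7, -6, 7) = 7
K: min(-17, -1) = -17
L: min(8, 8) = 8
M: min(19, -16) = -16
J: max(-17, 8, -16, 19) = 19
O: min(-11, -1, 7) = -11
P: min(19, 10, 7) = 7
N: max(-11, 7, -2) = 7
B: min(1, 7, 19, 7) = 1

1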